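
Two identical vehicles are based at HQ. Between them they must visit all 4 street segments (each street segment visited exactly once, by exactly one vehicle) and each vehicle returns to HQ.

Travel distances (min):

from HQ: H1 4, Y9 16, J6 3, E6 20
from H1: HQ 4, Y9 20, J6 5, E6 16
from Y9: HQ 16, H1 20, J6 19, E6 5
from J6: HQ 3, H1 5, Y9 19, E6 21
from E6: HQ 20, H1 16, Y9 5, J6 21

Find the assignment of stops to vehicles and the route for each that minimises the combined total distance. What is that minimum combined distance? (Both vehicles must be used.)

There are 2^3 − 1 = 7 ways to divide the 4 stops into two non-empty groups. For each, the best each vehicle can do is its own shortest tour through its group:
  {H1} + {Y9, J6, E6}: 8 + 45 = 53
  {Y9} + {H1, J6, E6}: 32 + 44 = 76
  {H1, Y9} + {J6, E6}: 40 + 44 = 84
  {J6} + {H1, Y9, E6}: 6 + 41 = 47
  {H1, J6} + {Y9, E6}: 12 + 41 = 53
  {Y9, J6} + {H1, E6}: 38 + 40 = 78
  … (7 splits in total)
Best: vehicle 1 HQ → J6 → HQ = 6; vehicle 2 HQ → H1 → E6 → Y9 → HQ = 41; combined 47.

Minimum combined distance: 47 min.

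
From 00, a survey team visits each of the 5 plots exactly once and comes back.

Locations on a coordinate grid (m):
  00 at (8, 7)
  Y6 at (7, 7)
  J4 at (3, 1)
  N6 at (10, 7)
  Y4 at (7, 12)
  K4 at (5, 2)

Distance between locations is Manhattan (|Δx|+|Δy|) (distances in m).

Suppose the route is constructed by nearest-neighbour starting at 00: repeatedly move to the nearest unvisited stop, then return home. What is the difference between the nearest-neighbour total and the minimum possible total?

2 m longer than the optimal tour.

From 00: Y6=1, N6=2, Y4=6, K4=8, J4=11 → choose Y6 (1).
From Y6: N6=3, Y4=5, K4=7, J4=10 → choose N6 (3).
From N6: Y4=8, K4=10, J4=13 → choose Y4 (8).
From Y4: K4=12, J4=15 → choose K4 (12).
From K4: J4=3 → choose J4 (3).
NN route 00 → Y6 → N6 → Y4 → K4 → J4 → 00 costs 38.
Optimal: 00 → Y6 → J4 → K4 → Y4 → N6 → 00 costs 36 (by enumerating all 60 distinct tours).
Excess = 38 − 36 = 2.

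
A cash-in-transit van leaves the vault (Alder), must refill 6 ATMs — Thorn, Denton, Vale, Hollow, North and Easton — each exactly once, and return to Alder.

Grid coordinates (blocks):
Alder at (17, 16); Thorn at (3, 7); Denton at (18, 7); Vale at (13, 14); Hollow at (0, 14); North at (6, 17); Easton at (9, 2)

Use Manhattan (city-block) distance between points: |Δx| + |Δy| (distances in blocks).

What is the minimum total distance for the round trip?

Alder-Thorn-Denton-Vale-Hollow-North-Easton-Alder: 23+15+12+13+9+18+22 = 112
Alder-Thorn-Denton-Vale-Hollow-Easton-North-Alder: 23+15+12+13+21+18+12 = 114
Alder-Thorn-Denton-Vale-North-Hollow-Easton-Alder: 23+15+12+10+9+21+22 = 112
Alder-Thorn-Denton-Vale-North-Easton-Hollow-Alder: 23+15+12+10+18+21+19 = 118
Alder-Thorn-Denton-Vale-Easton-Hollow-North-Alder: 23+15+12+16+21+9+12 = 108
Alder-Thorn-Denton-Vale-Easton-North-Hollow-Alder: 23+15+12+16+18+9+19 = 112
Alder-Thorn-Denton-Hollow-Vale-North-Easton-Alder: 23+15+25+13+10+18+22 = 126
Alder-Thorn-Denton-Hollow-Vale-Easton-North-Alder: 23+15+25+13+16+18+12 = 122
… (352 more)
Alder-Denton-Easton-Thorn-Hollow-North-Vale-Alder: 10+14+11+10+9+10+6 = 70  ← best
The minimum is 70.
One optimal route: Alder → Denton → Easton → Thorn → Hollow → North → Vale → Alder (or its reverse).

Shortest round trip = 70 blocks.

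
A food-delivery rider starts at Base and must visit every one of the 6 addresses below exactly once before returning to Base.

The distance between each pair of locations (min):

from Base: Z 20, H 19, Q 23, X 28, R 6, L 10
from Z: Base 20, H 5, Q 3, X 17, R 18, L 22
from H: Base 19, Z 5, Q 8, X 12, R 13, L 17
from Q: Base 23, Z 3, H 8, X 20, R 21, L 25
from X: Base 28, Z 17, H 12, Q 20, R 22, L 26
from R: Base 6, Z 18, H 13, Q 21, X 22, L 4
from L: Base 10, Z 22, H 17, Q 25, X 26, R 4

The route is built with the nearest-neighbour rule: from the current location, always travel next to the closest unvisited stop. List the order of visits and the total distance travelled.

Total distance 83 min via the nearest-neighbour route Base → R → L → H → Z → Q → X → Base.

From Base: distances to unvisited — R=6, L=10, H=19, Z=20, Q=23, X=28. Nearest is R (6).
From R: distances to unvisited — L=4, H=13, Z=18, Q=21, X=22. Nearest is L (4).
From L: distances to unvisited — H=17, Z=22, Q=25, X=26. Nearest is H (17).
From H: distances to unvisited — Z=5, Q=8, X=12. Nearest is Z (5).
From Z: distances to unvisited — Q=3, X=17. Nearest is Q (3).
From Q: distances to unvisited — X=20. Nearest is X (20).
Return X→Base: 28.
Total = 6 + 4 + 17 + 5 + 3 + 20 + 28 = 83.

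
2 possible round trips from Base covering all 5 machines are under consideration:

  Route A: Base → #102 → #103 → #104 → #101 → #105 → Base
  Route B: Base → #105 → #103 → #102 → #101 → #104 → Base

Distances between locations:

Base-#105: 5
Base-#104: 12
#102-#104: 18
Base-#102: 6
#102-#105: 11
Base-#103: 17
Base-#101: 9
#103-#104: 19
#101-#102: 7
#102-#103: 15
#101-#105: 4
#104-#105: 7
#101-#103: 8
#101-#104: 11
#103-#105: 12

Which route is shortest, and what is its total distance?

Route A: 6 + 15 + 19 + 11 + 4 + 5 = 60
Route B: 5 + 12 + 15 + 7 + 11 + 12 = 62

60 — Route A is the shortest.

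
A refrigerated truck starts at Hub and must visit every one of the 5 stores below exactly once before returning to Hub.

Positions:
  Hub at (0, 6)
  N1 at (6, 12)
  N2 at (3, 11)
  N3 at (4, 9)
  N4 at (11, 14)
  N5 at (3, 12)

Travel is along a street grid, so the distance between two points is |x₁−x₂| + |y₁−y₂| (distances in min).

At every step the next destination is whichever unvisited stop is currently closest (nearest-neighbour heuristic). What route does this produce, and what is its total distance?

Total distance 40 min via the nearest-neighbour route Hub → N3 → N2 → N5 → N1 → N4 → Hub.

From Hub: distances to unvisited — N3=7, N2=8, N5=9, N1=12, N4=19. Nearest is N3 (7).
From N3: distances to unvisited — N2=3, N5=4, N1=5, N4=12. Nearest is N2 (3).
From N2: distances to unvisited — N5=1, N1=4, N4=11. Nearest is N5 (1).
From N5: distances to unvisited — N1=3, N4=10. Nearest is N1 (3).
From N1: distances to unvisited — N4=7. Nearest is N4 (7).
Return N4→Hub: 19.
Total = 7 + 3 + 1 + 3 + 7 + 19 = 40.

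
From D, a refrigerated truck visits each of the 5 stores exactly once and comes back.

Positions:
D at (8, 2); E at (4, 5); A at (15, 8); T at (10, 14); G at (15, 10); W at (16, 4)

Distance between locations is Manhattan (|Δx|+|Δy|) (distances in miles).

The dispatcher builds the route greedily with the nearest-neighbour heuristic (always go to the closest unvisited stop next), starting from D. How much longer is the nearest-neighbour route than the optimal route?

The nearest-neighbour route is 2 miles longer than optimal.

D: E=7, W=10, A=13, T=14, G=15 ⇒ E
E: W=13, A=14, T=15, G=16 ⇒ W
W: A=5, G=7, T=16 ⇒ A
A: G=2, T=11 ⇒ G
G: T=9 ⇒ T
NN route D → E → W → A → G → T → D costs 50.
Optimal: D → E → T → G → A → W → D costs 48 (by enumerating all 60 distinct tours).
Excess = 50 − 48 = 2.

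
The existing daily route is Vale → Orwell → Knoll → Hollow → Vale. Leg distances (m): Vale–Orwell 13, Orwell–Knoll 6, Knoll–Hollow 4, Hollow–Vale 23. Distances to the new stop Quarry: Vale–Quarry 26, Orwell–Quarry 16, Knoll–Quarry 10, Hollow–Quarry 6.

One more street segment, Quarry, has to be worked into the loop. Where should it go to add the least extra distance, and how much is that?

Insertion cost between consecutive stops i–j is d(i,Quarry) + d(Quarry,j) − d(i,j):
  between Vale and Orwell: 26 + 16 − 13 = 29
  between Orwell and Knoll: 16 + 10 − 6 = 20
  between Knoll and Hollow: 10 + 6 − 4 = 12
  between Hollow and Vale: 6 + 26 − 23 = 9
Cheapest insertion is between Hollow and Vale, adding 9.
New total = 46 + 9 = 55.

Adding 9 m by placing Quarry on the Hollow–Vale leg.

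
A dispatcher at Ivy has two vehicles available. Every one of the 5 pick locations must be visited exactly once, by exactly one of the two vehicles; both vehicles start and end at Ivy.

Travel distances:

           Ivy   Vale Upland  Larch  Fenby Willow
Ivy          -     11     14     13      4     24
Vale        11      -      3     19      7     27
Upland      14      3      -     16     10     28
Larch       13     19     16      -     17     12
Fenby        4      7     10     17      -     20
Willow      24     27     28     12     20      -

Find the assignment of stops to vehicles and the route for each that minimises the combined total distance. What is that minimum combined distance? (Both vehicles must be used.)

There are 2^4 − 1 = 15 ways to divide the 5 stops into two non-empty groups. For each, the best each vehicle can do is its own shortest tour through its group:
  {Vale} + {Upland, Larch, Fenby, Willow}: 22 + 66 = 88
  {Upland} + {Vale, Larch, Fenby, Willow}: 28 + 63 = 91
  {Vale, Upland} + {Larch, Fenby, Willow}: 28 + 49 = 77
  {Larch} + {Vale, Upland, Fenby, Willow}: 26 + 66 = 92
  {Vale, Larch} + {Upland, Fenby, Willow}: 43 + 66 = 109
  {Upland, Larch} + {Vale, Fenby, Willow}: 43 + 62 = 105
  … (15 splits in total)
  {Fenby} + {Vale, Upland, Larch, Willow}: 8 + 66 = 74  ← best
Best: vehicle 1 Ivy → Fenby → Ivy = 8; vehicle 2 Ivy → Vale → Upland → Larch → Willow → Ivy = 66; combined 74.

Minimum combined distance: 74.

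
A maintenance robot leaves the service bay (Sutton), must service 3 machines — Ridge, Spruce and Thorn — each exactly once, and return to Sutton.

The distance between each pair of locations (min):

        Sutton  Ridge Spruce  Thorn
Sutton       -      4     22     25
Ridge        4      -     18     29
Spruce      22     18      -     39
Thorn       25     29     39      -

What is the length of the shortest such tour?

Minimum total distance: 86 min.

Sutton→Ridge→Spruce→Thorn→Sutton: 4+18+39+25 = 86
Sutton→Ridge→Thorn→Spruce→Sutton: 4+29+39+22 = 94
Sutton→Spruce→Ridge→Thorn→Sutton: 22+18+29+25 = 94
The minimum is 86.
One optimal route: Sutton → Ridge → Spruce → Thorn → Sutton (or its reverse).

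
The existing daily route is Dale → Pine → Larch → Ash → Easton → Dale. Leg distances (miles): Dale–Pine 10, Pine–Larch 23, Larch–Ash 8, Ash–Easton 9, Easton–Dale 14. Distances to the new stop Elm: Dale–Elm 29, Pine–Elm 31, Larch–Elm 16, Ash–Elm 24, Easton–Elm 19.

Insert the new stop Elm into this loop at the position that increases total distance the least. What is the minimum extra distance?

Insertion cost between consecutive stops i–j is d(i,Elm) + d(Elm,j) − d(i,j):
  between Dale and Pine: 29 + 31 − 10 = 50
  between Pine and Larch: 31 + 16 − 23 = 24
  between Larch and Ash: 16 + 24 − 8 = 32
  between Ash and Easton: 24 + 19 − 9 = 34
  between Easton and Dale: 19 + 29 − 14 = 34
Cheapest insertion is between Pine and Larch, adding 24.
New total = 64 + 24 = 88.

Adding 24 miles by placing Elm on the Pine–Larch leg.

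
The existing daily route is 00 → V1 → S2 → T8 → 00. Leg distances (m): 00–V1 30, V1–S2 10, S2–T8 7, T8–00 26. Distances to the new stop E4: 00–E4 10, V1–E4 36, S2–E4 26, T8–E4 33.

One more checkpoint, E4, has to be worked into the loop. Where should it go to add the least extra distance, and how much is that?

Adding 16 m by placing E4 on the 00–V1 leg.

Insertion cost between consecutive stops i–j is d(i,E4) + d(E4,j) − d(i,j):
  between 00 and V1: 10 + 36 − 30 = 16
  between V1 and S2: 36 + 26 − 10 = 52
  between S2 and T8: 26 + 33 − 7 = 52
  between T8 and 00: 33 + 10 − 26 = 17
Cheapest insertion is between 00 and V1, adding 16.
New total = 73 + 16 = 89.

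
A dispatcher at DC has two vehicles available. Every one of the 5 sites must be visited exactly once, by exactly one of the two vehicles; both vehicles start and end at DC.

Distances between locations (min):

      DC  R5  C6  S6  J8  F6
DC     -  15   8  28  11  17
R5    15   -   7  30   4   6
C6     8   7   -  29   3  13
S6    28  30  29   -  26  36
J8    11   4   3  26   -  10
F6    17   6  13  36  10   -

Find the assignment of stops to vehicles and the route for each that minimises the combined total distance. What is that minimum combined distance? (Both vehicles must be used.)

Try each way of splitting the stops between the two vehicles (each non-empty) and, for each split, find the best tour for each vehicle:
  {R5} + {C6, S6, J8, F6}: 30 + 85 = 115
  {C6} + {R5, S6, J8, F6}: 16 + 81 = 97
  {R5, C6} + {S6, J8, F6}: 30 + 81 = 111
  {S6} + {R5, C6, J8, F6}: 56 + 38 = 94
  {R5, S6} + {C6, J8, F6}: 73 + 38 = 111
  {C6, S6} + {R5, J8, F6}: 65 + 38 = 103
  … (15 splits in total)
Best: vehicle 1 DC → S6 → DC = 56; vehicle 2 DC → C6 → J8 → R5 → F6 → DC = 38; combined 94.

Minimum combined distance: 94 min.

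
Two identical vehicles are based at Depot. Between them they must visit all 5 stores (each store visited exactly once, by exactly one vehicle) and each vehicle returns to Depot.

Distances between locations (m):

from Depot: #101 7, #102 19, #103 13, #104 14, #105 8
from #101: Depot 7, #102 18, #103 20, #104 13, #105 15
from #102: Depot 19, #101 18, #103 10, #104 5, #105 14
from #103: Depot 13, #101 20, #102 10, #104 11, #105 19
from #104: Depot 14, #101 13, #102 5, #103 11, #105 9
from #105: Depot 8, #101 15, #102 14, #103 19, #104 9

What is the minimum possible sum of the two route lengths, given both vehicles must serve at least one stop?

Minimum combined distance: 59 m.

Try each way of splitting the stops between the two vehicles (each non-empty) and, for each split, find the best tour for each vehicle:
  {#101} + {#102, #103, #104, #105}: 14 + 45 = 59
  {#102} + {#101, #103, #104, #105}: 38 + 55 = 93
  {#101, #102} + {#103, #104, #105}: 44 + 41 = 85
  {#103} + {#101, #102, #104, #105}: 26 + 47 = 73
  {#101, #103} + {#102, #104, #105}: 40 + 41 = 81
  {#102, #103} + {#101, #104, #105}: 42 + 37 = 79
  … (15 splits in total)
Best: vehicle 1 Depot → #101 → Depot = 14; vehicle 2 Depot → #103 → #102 → #104 → #105 → Depot = 45; combined 59.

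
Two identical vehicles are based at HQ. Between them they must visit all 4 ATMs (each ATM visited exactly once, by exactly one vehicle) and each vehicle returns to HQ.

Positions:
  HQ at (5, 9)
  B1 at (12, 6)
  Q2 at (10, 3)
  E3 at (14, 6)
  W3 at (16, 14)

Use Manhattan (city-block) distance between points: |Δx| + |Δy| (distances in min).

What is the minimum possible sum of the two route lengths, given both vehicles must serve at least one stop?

Try each way of splitting the stops between the two vehicles (each non-empty) and, for each split, find the best tour for each vehicle:
  {B1} + {Q2, E3, W3}: 20 + 44 = 64
  {Q2} + {B1, E3, W3}: 22 + 38 = 60
  {B1, Q2} + {E3, W3}: 26 + 38 = 64
  {E3} + {B1, Q2, W3}: 24 + 44 = 68
  {B1, E3} + {Q2, W3}: 24 + 44 = 68
  {Q2, E3} + {B1, W3}: 30 + 38 = 68
  … (7 splits in total)
Best: vehicle 1 HQ → Q2 → HQ = 22; vehicle 2 HQ → B1 → E3 → W3 → HQ = 38; combined 60.

60 min — the smallest possible combined total.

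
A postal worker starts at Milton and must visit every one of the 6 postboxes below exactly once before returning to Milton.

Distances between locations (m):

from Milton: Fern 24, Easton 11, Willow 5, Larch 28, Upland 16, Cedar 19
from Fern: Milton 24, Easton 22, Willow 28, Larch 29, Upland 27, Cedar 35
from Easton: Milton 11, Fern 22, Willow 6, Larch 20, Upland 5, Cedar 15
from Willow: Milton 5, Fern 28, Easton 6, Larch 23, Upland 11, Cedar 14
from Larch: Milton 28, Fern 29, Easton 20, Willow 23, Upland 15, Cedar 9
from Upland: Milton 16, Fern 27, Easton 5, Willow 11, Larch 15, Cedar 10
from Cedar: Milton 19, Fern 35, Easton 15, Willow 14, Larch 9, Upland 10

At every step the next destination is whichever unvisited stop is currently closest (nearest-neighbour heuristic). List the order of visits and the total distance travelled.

At Milton the remaining stops are Willow 5, Easton 11, Upland 16, Cedar 19, Fern 24, Larch 28; go to Willow.
At Willow the remaining stops are Easton 6, Upland 11, Cedar 14, Larch 23, Fern 28; go to Easton.
At Easton the remaining stops are Upland 5, Cedar 15, Larch 20, Fern 22; go to Upland.
At Upland the remaining stops are Cedar 10, Larch 15, Fern 27; go to Cedar.
At Cedar the remaining stops are Larch 9, Fern 35; go to Larch.
At Larch the remaining stops are Fern 29; go to Fern.
Return Fern→Milton: 24.
Total = 5 + 6 + 5 + 10 + 9 + 29 + 24 = 88.

Nearest-neighbour total = 88 m; route Milton → Willow → Easton → Upland → Cedar → Larch → Fern → Milton.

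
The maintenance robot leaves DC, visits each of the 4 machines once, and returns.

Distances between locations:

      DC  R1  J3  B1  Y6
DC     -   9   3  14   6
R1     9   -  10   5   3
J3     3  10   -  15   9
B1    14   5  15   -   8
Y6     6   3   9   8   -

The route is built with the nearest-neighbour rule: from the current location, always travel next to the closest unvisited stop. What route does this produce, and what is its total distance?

Total distance 34 via the nearest-neighbour route DC → J3 → Y6 → R1 → B1 → DC.

From DC: distances to unvisited — J3=3, Y6=6, R1=9, B1=14. Nearest is J3 (3).
From J3: distances to unvisited — Y6=9, R1=10, B1=15. Nearest is Y6 (9).
From Y6: distances to unvisited — R1=3, B1=8. Nearest is R1 (3).
From R1: distances to unvisited — B1=5. Nearest is B1 (5).
Return B1→DC: 14.
Total = 3 + 9 + 3 + 5 + 14 = 34.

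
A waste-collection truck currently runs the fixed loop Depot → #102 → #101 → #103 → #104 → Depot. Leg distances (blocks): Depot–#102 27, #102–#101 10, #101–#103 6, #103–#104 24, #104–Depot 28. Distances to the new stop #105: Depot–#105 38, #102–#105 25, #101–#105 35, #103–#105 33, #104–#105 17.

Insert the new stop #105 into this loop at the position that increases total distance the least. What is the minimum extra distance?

Insertion cost between consecutive stops i–j is d(i,#105) + d(#105,j) − d(i,j):
  between Depot and #102: 38 + 25 − 27 = 36
  between #102 and #101: 25 + 35 − 10 = 50
  between #101 and #103: 35 + 33 − 6 = 62
  between #103 and #104: 33 + 17 − 24 = 26
  between #104 and Depot: 17 + 38 − 28 = 27
Cheapest insertion is between #103 and #104, adding 26.
New total = 95 + 26 = 121.

Minimum extra distance: 26 blocks, inserting #105 between #103 and #104.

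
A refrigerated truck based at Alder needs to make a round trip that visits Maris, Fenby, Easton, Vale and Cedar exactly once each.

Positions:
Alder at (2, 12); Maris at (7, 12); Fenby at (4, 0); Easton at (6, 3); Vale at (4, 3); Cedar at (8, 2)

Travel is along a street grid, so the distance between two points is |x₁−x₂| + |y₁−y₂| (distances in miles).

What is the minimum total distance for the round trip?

There are 60 distinct closed tours to check (reversals are equivalent).
Alder - Maris - Fenby - Easton - Vale - Cedar - Alder: 5+15+5+2+5+16 = 48
Alder - Maris - Fenby - Easton - Cedar - Vale - Alder: 5+15+5+3+5+11 = 44
Alder - Maris - Fenby - Vale - Easton - Cedar - Alder: 5+15+3+2+3+16 = 44
Alder - Maris - Fenby - Vale - Cedar - Easton - Alder: 5+15+3+5+3+13 = 44
Alder - Maris - Fenby - Cedar - Easton - Vale - Alder: 5+15+6+3+2+11 = 42
Alder - Maris - Fenby - Cedar - Vale - Easton - Alder: 5+15+6+5+2+13 = 46
Alder - Maris - Easton - Fenby - Vale - Cedar - Alder: 5+10+5+3+5+16 = 44
Alder - Maris - Easton - Fenby - Cedar - Vale - Alder: 5+10+5+6+5+11 = 42
Alder - Maris - Easton - Vale - Fenby - Cedar - Alder: 5+10+2+3+6+16 = 42
Alder - Maris - Easton - Vale - Cedar - Fenby - Alder: 5+10+2+5+6+14 = 42
Alder - Maris - Easton - Cedar - Fenby - Vale - Alder: 5+10+3+6+3+11 = 38
Alder - Maris - Easton - Cedar - Vale - Fenby - Alder: 5+10+3+5+3+14 = 40
Alder - Maris - Vale - Fenby - Easton - Cedar - Alder: 5+12+3+5+3+16 = 44
Alder - Maris - Vale - Fenby - Cedar - Easton - Alder: 5+12+3+6+3+13 = 42
… (46 more)
The minimum is 38.
One optimal route: Alder → Maris → Easton → Cedar → Fenby → Vale → Alder (or its reverse).

38 miles — the shortest possible round trip.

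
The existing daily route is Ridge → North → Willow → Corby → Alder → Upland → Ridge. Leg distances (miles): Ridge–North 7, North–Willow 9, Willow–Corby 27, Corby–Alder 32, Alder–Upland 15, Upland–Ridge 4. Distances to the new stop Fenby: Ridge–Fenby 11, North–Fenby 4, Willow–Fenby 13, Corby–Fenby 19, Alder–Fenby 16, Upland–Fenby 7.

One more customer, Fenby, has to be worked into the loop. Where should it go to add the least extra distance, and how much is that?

Adding 3 miles by placing Fenby on the Corby–Alder leg.

Insertion cost between consecutive stops i–j is d(i,Fenby) + d(Fenby,j) − d(i,j):
  between Ridge and North: 11 + 4 − 7 = 8
  between North and Willow: 4 + 13 − 9 = 8
  between Willow and Corby: 13 + 19 − 27 = 5
  between Corby and Alder: 19 + 16 − 32 = 3
  between Alder and Upland: 16 + 7 − 15 = 8
  between Upland and Ridge: 7 + 11 − 4 = 14
Cheapest insertion is between Corby and Alder, adding 3.
New total = 94 + 3 = 97.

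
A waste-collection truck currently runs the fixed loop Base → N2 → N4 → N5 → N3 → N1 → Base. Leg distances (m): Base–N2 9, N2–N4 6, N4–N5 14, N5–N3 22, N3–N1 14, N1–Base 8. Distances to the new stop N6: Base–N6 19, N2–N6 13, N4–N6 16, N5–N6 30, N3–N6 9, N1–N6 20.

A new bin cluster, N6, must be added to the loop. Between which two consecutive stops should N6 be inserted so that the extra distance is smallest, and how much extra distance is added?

Adding 15 m by placing N6 on the N3–N1 leg.

Insertion cost between consecutive stops i–j is d(i,N6) + d(N6,j) − d(i,j):
  between Base and N2: 19 + 13 − 9 = 23
  between N2 and N4: 13 + 16 − 6 = 23
  between N4 and N5: 16 + 30 − 14 = 32
  between N5 and N3: 30 + 9 − 22 = 17
  between N3 and N1: 9 + 20 − 14 = 15
  between N1 and Base: 20 + 19 − 8 = 31
Cheapest insertion is between N3 and N1, adding 15.
New total = 73 + 15 = 88.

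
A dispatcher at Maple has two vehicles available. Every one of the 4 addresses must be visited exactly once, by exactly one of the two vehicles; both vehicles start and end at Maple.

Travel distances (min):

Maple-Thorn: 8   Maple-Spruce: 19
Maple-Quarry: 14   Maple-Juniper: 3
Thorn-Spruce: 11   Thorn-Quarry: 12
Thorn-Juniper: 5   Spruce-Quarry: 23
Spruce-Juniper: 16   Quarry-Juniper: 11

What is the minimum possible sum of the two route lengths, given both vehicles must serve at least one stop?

62 min — the smallest possible combined total.

Try each way of splitting the stops between the two vehicles (each non-empty) and, for each split, find the best tour for each vehicle:
  {Thorn} + {Spruce, Quarry, Juniper}: 16 + 56 = 72
  {Spruce} + {Thorn, Quarry, Juniper}: 38 + 34 = 72
  {Thorn, Spruce} + {Quarry, Juniper}: 38 + 28 = 66
  {Quarry} + {Thorn, Spruce, Juniper}: 28 + 38 = 66
  {Thorn, Quarry} + {Spruce, Juniper}: 34 + 38 = 72
  {Spruce, Quarry} + {Thorn, Juniper}: 56 + 16 = 72
  … (7 splits in total)
  {Thorn, Spruce, Quarry} + {Juniper}: 56 + 6 = 62  ← best
Best: vehicle 1 Maple → Thorn → Spruce → Quarry → Maple = 56; vehicle 2 Maple → Juniper → Maple = 6; combined 62.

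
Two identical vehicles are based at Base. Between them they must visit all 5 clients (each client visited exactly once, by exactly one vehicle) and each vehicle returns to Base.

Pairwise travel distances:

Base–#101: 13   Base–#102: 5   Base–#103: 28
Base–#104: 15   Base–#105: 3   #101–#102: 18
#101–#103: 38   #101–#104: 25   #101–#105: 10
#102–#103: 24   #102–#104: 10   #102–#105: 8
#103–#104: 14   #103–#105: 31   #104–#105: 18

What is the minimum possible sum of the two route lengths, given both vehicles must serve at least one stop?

83 — the smallest possible combined total.

Try each way of splitting the stops between the two vehicles (each non-empty) and, for each split, find the best tour for each vehicle:
  {#101} + {#102, #103, #104, #105}: 26 + 63 = 89
  {#102} + {#101, #103, #104, #105}: 10 + 80 = 90
  {#101, #102} + {#103, #104, #105}: 36 + 63 = 99
  {#103} + {#101, #102, #104, #105}: 56 + 53 = 109
  {#101, #103} + {#102, #104, #105}: 79 + 36 = 115
  {#102, #103} + {#101, #104, #105}: 57 + 53 = 110
  … (15 splits in total)
  {#102, #103, #104} + {#101, #105}: 57 + 26 = 83  ← best
Best: vehicle 1 Base → #102 → #104 → #103 → Base = 57; vehicle 2 Base → #101 → #105 → Base = 26; combined 83.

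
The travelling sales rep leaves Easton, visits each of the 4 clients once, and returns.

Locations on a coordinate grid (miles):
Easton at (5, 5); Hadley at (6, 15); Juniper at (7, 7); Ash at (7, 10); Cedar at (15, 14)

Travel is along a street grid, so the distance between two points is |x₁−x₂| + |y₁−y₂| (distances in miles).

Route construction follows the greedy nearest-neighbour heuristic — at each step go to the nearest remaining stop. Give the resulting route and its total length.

42 miles along Easton → Juniper → Ash → Hadley → Cedar → Easton.

Easton → [Juniper:4 / Ash:7 / Hadley:11 / Cedar:19] → Juniper (4)
Juniper → [Ash:3 / Hadley:9 / Cedar:15] → Ash (3)
Ash → [Hadley:6 / Cedar:12] → Hadley (6)
Hadley → [Cedar:10] → Cedar (10)
Return Cedar→Easton: 19.
Total = 4 + 3 + 6 + 10 + 19 = 42.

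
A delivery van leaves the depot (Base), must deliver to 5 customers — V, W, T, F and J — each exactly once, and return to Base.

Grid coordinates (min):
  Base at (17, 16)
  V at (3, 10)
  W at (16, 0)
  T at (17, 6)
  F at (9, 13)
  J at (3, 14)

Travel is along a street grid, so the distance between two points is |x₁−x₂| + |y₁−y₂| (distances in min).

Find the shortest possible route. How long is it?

There are 60 distinct closed tours to check (reversals are equivalent).
Base-V-W-T-F-J-Base: 20+23+7+15+7+16 = 88
Base-V-W-T-J-F-Base: 20+23+7+22+7+11 = 90
Base-V-W-F-T-J-Base: 20+23+20+15+22+16 = 116
Base-V-W-F-J-T-Base: 20+23+20+7+22+10 = 102
Base-V-W-J-T-F-Base: 20+23+27+22+15+11 = 118
Base-V-W-J-F-T-Base: 20+23+27+7+15+10 = 102
Base-V-T-W-F-J-Base: 20+18+7+20+7+16 = 88
Base-V-T-W-J-F-Base: 20+18+7+27+7+11 = 90
Base-V-T-F-W-J-Base: 20+18+15+20+27+16 = 116
Base-V-T-F-J-W-Base: 20+18+15+7+27+17 = 104
Base-V-T-J-W-F-Base: 20+18+22+27+20+11 = 118
Base-V-T-J-F-W-Base: 20+18+22+7+20+17 = 104
Base-V-F-W-T-J-Base: 20+9+20+7+22+16 = 94
Base-V-F-W-J-T-Base: 20+9+20+27+22+10 = 108
… (46 more)
Base-T-W-V-J-F-Base: 10+7+23+4+7+11 = 62  ← best
The minimum is 62.
One optimal route: Base → T → W → V → J → F → Base (or its reverse).

Shortest round trip = 62 min.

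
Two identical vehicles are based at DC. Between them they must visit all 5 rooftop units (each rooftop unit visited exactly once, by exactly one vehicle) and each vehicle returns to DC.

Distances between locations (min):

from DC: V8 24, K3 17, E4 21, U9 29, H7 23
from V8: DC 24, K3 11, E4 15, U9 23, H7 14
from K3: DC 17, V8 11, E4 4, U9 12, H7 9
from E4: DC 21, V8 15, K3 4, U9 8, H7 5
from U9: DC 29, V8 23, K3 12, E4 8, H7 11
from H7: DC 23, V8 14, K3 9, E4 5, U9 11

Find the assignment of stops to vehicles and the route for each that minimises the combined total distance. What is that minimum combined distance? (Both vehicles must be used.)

Check every non-empty split of the stops between the two vehicles; for each half take its own optimal tour:
  {V8} + {K3, E4, U9, H7}: 48 + 63 = 111
  {K3} + {V8, E4, U9, H7}: 34 + 78 = 112
  {V8, K3} + {E4, U9, H7}: 52 + 63 = 115
  {E4} + {V8, K3, U9, H7}: 42 + 78 = 120
  {V8, E4} + {K3, U9, H7}: 60 + 63 = 123
  {K3, E4} + {V8, U9, H7}: 42 + 78 = 120
  … (15 splits in total)
Best: vehicle 1 DC → V8 → DC = 48; vehicle 2 DC → K3 → E4 → U9 → H7 → DC = 63; combined 111.

111 min — the smallest possible combined total.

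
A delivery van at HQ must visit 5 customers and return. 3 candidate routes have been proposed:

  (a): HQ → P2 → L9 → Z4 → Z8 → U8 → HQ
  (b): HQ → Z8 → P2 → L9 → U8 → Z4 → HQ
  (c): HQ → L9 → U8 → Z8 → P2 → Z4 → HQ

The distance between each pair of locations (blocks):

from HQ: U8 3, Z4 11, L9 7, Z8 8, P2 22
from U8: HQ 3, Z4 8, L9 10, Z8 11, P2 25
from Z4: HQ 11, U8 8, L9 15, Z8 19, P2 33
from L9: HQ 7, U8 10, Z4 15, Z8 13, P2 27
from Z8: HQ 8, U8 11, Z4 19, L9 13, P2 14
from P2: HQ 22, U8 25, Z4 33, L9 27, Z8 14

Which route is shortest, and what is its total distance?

Shortest is (b), total 78 blocks.

(a): 22 + 27 + 15 + 19 + 11 + 3 = 97
(b): 8 + 14 + 27 + 10 + 8 + 11 = 78
(c): 7 + 10 + 11 + 14 + 33 + 11 = 86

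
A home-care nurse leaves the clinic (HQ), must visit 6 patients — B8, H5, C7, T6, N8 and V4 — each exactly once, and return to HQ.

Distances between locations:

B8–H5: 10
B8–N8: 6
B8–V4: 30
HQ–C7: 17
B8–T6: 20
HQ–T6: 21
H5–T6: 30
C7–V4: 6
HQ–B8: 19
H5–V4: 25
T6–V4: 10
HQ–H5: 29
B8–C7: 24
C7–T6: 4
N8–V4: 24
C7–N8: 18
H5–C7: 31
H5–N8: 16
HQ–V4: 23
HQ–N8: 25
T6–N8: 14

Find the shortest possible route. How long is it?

HQ - B8 - H5 - C7 - T6 - N8 - V4 - HQ: 19+10+31+4+14+24+23 = 125
HQ - B8 - H5 - C7 - T6 - V4 - N8 - HQ: 19+10+31+4+10+24+25 = 123
HQ - B8 - H5 - C7 - N8 - T6 - V4 - HQ: 19+10+31+18+14+10+23 = 125
HQ - B8 - H5 - C7 - N8 - V4 - T6 - HQ: 19+10+31+18+24+10+21 = 133
HQ - B8 - H5 - C7 - V4 - T6 - N8 - HQ: 19+10+31+6+10+14+25 = 115
HQ - B8 - H5 - C7 - V4 - N8 - T6 - HQ: 19+10+31+6+24+14+21 = 125
HQ - B8 - H5 - T6 - C7 - N8 - V4 - HQ: 19+10+30+4+18+24+23 = 128
HQ - B8 - H5 - T6 - C7 - V4 - N8 - HQ: 19+10+30+4+6+24+25 = 118
… (352 more)
HQ - B8 - H5 - N8 - T6 - C7 - V4 - HQ: 19+10+16+14+4+6+23 = 92  ← best
The minimum is 92.
One optimal route: HQ → B8 → H5 → N8 → T6 → C7 → V4 → HQ (or its reverse).

92 — the shortest possible round trip.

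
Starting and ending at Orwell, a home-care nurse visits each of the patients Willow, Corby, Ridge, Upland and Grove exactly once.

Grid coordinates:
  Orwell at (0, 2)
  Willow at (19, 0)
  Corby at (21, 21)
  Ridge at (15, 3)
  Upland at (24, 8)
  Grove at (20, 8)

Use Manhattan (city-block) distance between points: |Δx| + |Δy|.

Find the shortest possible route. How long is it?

Minimum total distance: 90.

With 5 stops there are 5!/2 = 60 distinct round trips (a route and its reverse cost the same).
Orwell - Willow - Corby - Ridge - Upland - Grove - Orwell: 21+23+24+14+4+26 = 112
Orwell - Willow - Corby - Ridge - Grove - Upland - Orwell: 21+23+24+10+4+30 = 112
Orwell - Willow - Corby - Upland - Ridge - Grove - Orwell: 21+23+16+14+10+26 = 110
Orwell - Willow - Corby - Upland - Grove - Ridge - Orwell: 21+23+16+4+10+16 = 90
Orwell - Willow - Corby - Grove - Ridge - Upland - Orwell: 21+23+14+10+14+30 = 112
Orwell - Willow - Corby - Grove - Upland - Ridge - Orwell: 21+23+14+4+14+16 = 92
Orwell - Willow - Ridge - Corby - Upland - Grove - Orwell: 21+7+24+16+4+26 = 98
Orwell - Willow - Ridge - Corby - Grove - Upland - Orwell: 21+7+24+14+4+30 = 100
Orwell - Willow - Ridge - Upland - Corby - Grove - Orwell: 21+7+14+16+14+26 = 98
Orwell - Willow - Ridge - Upland - Grove - Corby - Orwell: 21+7+14+4+14+40 = 100
Orwell - Willow - Ridge - Grove - Corby - Upland - Orwell: 21+7+10+14+16+30 = 98
Orwell - Willow - Ridge - Grove - Upland - Corby - Orwell: 21+7+10+4+16+40 = 98
Orwell - Willow - Upland - Corby - Ridge - Grove - Orwell: 21+13+16+24+10+26 = 110
Orwell - Willow - Upland - Corby - Grove - Ridge - Orwell: 21+13+16+14+10+16 = 90
… (46 more)
The minimum is 90.
One optimal route: Orwell → Willow → Corby → Upland → Grove → Ridge → Orwell (or its reverse).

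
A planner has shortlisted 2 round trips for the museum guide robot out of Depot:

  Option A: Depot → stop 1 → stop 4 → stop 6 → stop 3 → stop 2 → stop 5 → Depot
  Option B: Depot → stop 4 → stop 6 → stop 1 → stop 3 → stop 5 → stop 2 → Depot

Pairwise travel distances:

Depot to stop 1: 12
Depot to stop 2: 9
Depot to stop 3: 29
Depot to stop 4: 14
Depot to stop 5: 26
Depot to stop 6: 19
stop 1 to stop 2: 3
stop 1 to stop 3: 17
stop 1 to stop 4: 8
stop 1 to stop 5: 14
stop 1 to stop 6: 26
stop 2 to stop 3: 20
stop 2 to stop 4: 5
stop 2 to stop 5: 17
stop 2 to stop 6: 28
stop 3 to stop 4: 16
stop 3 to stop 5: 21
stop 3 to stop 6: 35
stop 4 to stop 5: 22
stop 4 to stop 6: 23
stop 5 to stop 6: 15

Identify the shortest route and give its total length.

Shortest is Option B, total 127.

Option A: 12 + 8 + 23 + 35 + 20 + 17 + 26 = 141
Option B: 14 + 23 + 26 + 17 + 21 + 17 + 9 = 127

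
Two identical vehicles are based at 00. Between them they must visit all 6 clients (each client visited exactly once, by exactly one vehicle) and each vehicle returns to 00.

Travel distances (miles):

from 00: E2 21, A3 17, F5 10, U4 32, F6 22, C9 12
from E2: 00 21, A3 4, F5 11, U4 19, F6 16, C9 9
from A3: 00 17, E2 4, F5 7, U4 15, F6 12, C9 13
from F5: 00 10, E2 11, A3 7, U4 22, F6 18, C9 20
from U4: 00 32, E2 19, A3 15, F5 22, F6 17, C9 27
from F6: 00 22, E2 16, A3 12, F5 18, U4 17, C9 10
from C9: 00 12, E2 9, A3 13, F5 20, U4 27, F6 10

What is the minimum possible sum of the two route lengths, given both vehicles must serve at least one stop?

99 miles — the smallest possible combined total.

Check every non-empty split of the stops between the two vehicles; for each half take its own optimal tour:
  {E2} + {A3, F5, U4, F6, C9}: 42 + 71 = 113
  {A3} + {E2, F5, U4, F6, C9}: 34 + 79 = 113
  {E2, A3} + {F5, U4, F6, C9}: 42 + 71 = 113
  {F5} + {E2, A3, U4, F6, C9}: 20 + 79 = 99
  {E2, F5} + {A3, U4, F6, C9}: 42 + 71 = 113
  {A3, F5} + {E2, U4, F6, C9}: 34 + 79 = 113
  … (31 splits in total)
Best: vehicle 1 00 → F5 → 00 = 20; vehicle 2 00 → E2 → A3 → U4 → F6 → C9 → 00 = 79; combined 99.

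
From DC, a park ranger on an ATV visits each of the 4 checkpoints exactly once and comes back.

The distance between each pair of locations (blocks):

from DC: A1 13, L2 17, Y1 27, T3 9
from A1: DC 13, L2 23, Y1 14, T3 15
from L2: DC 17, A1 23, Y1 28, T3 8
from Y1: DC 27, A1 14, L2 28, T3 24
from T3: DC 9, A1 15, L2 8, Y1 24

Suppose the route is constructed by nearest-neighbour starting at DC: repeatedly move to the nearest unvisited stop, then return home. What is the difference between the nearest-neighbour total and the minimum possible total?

From DC: T3=9, A1=13, L2=17, Y1=27 → choose T3 (9).
From T3: L2=8, A1=15, Y1=24 → choose L2 (8).
From L2: A1=23, Y1=28 → choose A1 (23).
From A1: Y1=14 → choose Y1 (14).
NN route DC → T3 → L2 → A1 → Y1 → DC costs 81.
Optimal: DC → A1 → Y1 → L2 → T3 → DC costs 72 (by enumerating all 12 distinct tours).
Excess = 81 − 72 = 9.

Excess over optimum: 9 blocks.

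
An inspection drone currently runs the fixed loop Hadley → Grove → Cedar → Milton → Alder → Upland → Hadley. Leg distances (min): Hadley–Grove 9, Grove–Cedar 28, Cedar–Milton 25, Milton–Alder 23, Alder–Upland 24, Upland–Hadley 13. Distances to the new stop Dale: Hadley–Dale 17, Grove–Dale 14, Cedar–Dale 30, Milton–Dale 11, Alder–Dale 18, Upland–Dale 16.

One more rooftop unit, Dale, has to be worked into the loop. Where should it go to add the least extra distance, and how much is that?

Insertion cost between consecutive stops i–j is d(i,Dale) + d(Dale,j) − d(i,j):
  between Hadley and Grove: 17 + 14 − 9 = 22
  between Grove and Cedar: 14 + 30 − 28 = 16
  between Cedar and Milton: 30 + 11 − 25 = 16
  between Milton and Alder: 11 + 18 − 23 = 6
  between Alder and Upland: 18 + 16 − 24 = 10
  between Upland and Hadley: 16 + 17 − 13 = 20
Cheapest insertion is between Milton and Alder, adding 6.
New total = 122 + 6 = 128.

Adding 6 min by placing Dale on the Milton–Alder leg.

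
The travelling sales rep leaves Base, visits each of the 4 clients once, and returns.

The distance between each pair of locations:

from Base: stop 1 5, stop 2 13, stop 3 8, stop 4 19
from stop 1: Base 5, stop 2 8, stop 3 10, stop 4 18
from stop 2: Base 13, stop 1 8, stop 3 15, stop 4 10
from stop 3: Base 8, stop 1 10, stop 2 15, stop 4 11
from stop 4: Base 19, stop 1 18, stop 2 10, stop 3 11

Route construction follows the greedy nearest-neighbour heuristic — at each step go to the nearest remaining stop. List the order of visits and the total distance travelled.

Base → [stop 1:5 / stop 3:8 / stop 2:13 / stop 4:19] → stop 1 (5)
stop 1 → [stop 2:8 / stop 3:10 / stop 4:18] → stop 2 (8)
stop 2 → [stop 4:10 / stop 3:15] → stop 4 (10)
stop 4 → [stop 3:11] → stop 3 (11)
Return stop 3→Base: 8.
Total = 5 + 8 + 10 + 11 + 8 = 42.

42 along Base → stop 1 → stop 2 → stop 4 → stop 3 → Base.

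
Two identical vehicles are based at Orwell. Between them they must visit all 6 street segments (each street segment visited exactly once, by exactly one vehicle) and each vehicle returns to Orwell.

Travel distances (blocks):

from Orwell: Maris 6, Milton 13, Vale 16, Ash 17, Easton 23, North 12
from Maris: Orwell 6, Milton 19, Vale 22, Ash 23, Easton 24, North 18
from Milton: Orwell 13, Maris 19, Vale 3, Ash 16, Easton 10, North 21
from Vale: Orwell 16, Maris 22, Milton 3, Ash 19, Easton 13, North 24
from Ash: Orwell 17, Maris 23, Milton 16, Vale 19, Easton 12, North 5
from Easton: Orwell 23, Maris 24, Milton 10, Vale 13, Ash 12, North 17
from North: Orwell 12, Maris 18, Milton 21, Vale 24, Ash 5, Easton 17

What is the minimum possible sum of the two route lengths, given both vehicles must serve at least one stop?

Minimum combined distance: 70 blocks.

Check every non-empty split of the stops between the two vehicles; for each half take its own optimal tour:
  {Maris} + {Milton, Vale, Ash, Easton, North}: 12 + 58 = 70
  {Milton} + {Maris, Vale, Ash, Easton, North}: 26 + 70 = 96
  {Maris, Milton} + {Vale, Ash, Easton, North}: 38 + 58 = 96
  {Vale} + {Maris, Milton, Ash, Easton, North}: 32 + 64 = 96
  {Maris, Vale} + {Milton, Ash, Easton, North}: 44 + 52 = 96
  {Milton, Vale} + {Maris, Ash, Easton, North}: 32 + 59 = 91
  … (31 splits in total)
Best: vehicle 1 Orwell → Maris → Orwell = 12; vehicle 2 Orwell → Milton → Vale → Easton → Ash → North → Orwell = 58; combined 70.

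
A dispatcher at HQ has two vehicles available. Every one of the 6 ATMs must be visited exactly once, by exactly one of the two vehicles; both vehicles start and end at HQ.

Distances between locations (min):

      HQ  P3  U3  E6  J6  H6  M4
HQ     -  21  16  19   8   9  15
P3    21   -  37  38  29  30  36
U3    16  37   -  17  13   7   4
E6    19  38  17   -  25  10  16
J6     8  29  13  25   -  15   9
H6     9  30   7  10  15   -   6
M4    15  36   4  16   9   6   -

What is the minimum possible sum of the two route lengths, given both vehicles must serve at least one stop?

Try each way of splitting the stops between the two vehicles (each non-empty) and, for each split, find the best tour for each vehicle:
  {P3} + {U3, E6, J6, H6, M4}: 42 + 57 = 99
  {U3} + {P3, E6, J6, H6, M4}: 32 + 92 = 124
  {P3, U3} + {E6, J6, H6, M4}: 74 + 52 = 126
  {E6} + {P3, U3, J6, H6, M4}: 38 + 79 = 117
  {P3, E6} + {U3, J6, H6, M4}: 78 + 37 = 115
  {U3, E6} + {P3, J6, H6, M4}: 52 + 74 = 126
  … (31 splits in total)
Best: vehicle 1 HQ → P3 → HQ = 42; vehicle 2 HQ → E6 → H6 → U3 → M4 → J6 → HQ = 57; combined 99.

99 min — the smallest possible combined total.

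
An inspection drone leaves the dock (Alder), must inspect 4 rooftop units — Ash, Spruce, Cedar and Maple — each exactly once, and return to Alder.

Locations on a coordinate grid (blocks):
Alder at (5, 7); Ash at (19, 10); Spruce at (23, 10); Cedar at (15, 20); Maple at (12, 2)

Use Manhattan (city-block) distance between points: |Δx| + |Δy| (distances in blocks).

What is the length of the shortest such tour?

Minimum total distance: 72 blocks.

Alder - Ash - Spruce - Cedar - Maple - Alder: 17+4+18+21+12 = 72
Alder - Ash - Spruce - Maple - Cedar - Alder: 17+4+19+21+23 = 84
Alder - Ash - Cedar - Spruce - Maple - Alder: 17+14+18+19+12 = 80
Alder - Ash - Cedar - Maple - Spruce - Alder: 17+14+21+19+21 = 92
Alder - Ash - Maple - Spruce - Cedar - Alder: 17+15+19+18+23 = 92
Alder - Ash - Maple - Cedar - Spruce - Alder: 17+15+21+18+21 = 92
Alder - Spruce - Ash - Cedar - Maple - Alder: 21+4+14+21+12 = 72
Alder - Spruce - Ash - Maple - Cedar - Alder: 21+4+15+21+23 = 84
Alder - Spruce - Cedar - Ash - Maple - Alder: 21+18+14+15+12 = 80
Alder - Spruce - Maple - Ash - Cedar - Alder: 21+19+15+14+23 = 92
Alder - Cedar - Ash - Spruce - Maple - Alder: 23+14+4+19+12 = 72
Alder - Cedar - Spruce - Ash - Maple - Alder: 23+18+4+15+12 = 72
The minimum is 72.
One optimal route: Alder → Ash → Spruce → Cedar → Maple → Alder (or its reverse).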